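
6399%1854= 837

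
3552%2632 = 920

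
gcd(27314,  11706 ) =3902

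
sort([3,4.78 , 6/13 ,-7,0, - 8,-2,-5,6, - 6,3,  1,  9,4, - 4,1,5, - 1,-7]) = [-8,-7,-7,-6,-5, - 4, - 2, - 1,0, 6/13,1,1,3, 3,4, 4.78, 5,6,9 ]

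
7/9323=7/9323 = 0.00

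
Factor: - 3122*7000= - 21854000 = - 2^4* 5^3 * 7^2 * 223^1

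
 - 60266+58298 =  - 1968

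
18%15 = 3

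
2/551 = 2/551=0.00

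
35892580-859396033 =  - 823503453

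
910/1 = 910  =  910.00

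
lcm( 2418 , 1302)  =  16926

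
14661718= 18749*782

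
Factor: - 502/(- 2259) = 2/9 = 2^1*3^( - 2) 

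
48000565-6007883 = 41992682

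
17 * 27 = 459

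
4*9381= 37524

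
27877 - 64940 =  - 37063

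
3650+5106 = 8756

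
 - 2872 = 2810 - 5682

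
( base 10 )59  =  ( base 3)2012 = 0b111011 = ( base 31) 1S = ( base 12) 4B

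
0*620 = 0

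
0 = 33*0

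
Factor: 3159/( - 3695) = - 3^5*5^( - 1) *13^1*  739^(-1) 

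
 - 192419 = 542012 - 734431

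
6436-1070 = 5366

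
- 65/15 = -13/3 =-4.33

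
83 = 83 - 0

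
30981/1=30981 = 30981.00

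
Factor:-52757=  - 52757^1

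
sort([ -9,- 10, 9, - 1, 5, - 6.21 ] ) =[-10,  -  9, - 6.21, - 1,5, 9]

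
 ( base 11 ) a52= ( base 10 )1267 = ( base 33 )15d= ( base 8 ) 2363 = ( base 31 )19R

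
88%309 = 88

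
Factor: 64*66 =4224 = 2^7*3^1 *11^1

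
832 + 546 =1378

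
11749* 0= 0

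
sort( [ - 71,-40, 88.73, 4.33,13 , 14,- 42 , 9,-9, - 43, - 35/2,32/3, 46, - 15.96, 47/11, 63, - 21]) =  [-71,-43,-42, - 40,-21, -35/2, - 15.96, - 9, 47/11,  4.33,  9, 32/3,  13, 14 , 46, 63, 88.73 ] 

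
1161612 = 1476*787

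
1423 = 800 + 623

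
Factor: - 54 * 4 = - 216 = - 2^3*3^3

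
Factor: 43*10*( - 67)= - 2^1 * 5^1 * 43^1*67^1= -  28810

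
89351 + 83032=172383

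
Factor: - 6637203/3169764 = - 2^ ( - 2)*13^( - 2 )*41^1*521^( - 1) * 17987^1=- 737467/352196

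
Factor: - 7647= - 3^1*2549^1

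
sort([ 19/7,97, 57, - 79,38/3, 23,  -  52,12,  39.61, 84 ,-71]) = [ - 79,  -  71,-52,19/7,12,38/3 , 23, 39.61, 57,84,97]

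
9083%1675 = 708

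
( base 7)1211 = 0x1c1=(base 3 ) 121122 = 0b111000001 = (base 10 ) 449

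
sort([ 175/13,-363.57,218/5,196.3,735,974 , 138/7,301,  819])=[ - 363.57  ,  175/13,138/7, 218/5,196.3,301, 735,819,  974] 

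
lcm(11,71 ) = 781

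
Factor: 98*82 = 8036 =2^2*7^2 * 41^1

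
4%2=0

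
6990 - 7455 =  - 465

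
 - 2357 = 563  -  2920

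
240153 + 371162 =611315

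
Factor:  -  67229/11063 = -13^( - 1 )*79^1 = - 79/13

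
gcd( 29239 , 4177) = 4177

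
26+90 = 116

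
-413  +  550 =137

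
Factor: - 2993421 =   -  3^1*997807^1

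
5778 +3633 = 9411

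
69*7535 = 519915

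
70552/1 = 70552 = 70552.00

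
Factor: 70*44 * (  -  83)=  - 2^3* 5^1*7^1 * 11^1 * 83^1= - 255640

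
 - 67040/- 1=67040 + 0/1 = 67040.00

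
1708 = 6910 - 5202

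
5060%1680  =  20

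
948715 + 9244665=10193380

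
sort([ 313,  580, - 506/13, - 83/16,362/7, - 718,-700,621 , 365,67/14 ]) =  [ - 718, - 700, - 506/13, - 83/16,67/14,362/7, 313 , 365 , 580,621 ] 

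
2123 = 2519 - 396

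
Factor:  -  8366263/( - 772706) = 2^( - 1 )*11^( - 2)*31^ ( - 1)*103^( - 1 )*8366263^1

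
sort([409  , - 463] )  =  [ - 463,409 ] 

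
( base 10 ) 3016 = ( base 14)1156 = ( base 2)101111001000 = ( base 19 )86e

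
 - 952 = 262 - 1214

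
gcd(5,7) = 1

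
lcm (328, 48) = 1968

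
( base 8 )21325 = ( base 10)8917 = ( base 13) 409c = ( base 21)K4D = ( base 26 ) D4P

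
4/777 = 4/777 = 0.01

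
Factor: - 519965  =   - 5^1*103993^1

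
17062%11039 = 6023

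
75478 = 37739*2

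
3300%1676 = 1624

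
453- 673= -220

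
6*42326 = 253956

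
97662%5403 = 408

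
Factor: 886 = 2^1*443^1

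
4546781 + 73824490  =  78371271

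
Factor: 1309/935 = 7/5 =5^(  -  1 )*  7^1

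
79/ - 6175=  - 79/6175  =  - 0.01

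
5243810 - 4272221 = 971589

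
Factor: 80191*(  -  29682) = -2^1 * 3^2*17^1*97^1* 80191^1 = - 2380229262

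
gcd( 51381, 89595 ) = 99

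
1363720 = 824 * 1655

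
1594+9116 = 10710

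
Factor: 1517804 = 2^2* 379451^1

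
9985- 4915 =5070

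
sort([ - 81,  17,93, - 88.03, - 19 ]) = [- 88.03, - 81, - 19,17, 93]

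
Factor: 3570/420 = 17/2 = 2^(  -  1 )*17^1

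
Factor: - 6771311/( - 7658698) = 2^( - 1 )*751^( - 1)*5099^( - 1 )*6771311^1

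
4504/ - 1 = -4504/1 = - 4504.00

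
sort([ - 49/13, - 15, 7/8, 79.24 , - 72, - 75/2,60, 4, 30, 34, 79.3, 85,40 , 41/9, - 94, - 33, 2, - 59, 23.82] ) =[ - 94, - 72, - 59, - 75/2, - 33, - 15, - 49/13, 7/8, 2, 4, 41/9, 23.82,30,  34, 40 , 60,79.24,79.3, 85]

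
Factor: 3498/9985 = 2^1*3^1 * 5^( - 1)*11^1*53^1*1997^( - 1 )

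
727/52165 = 727/52165 = 0.01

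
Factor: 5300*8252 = 43735600 = 2^4*5^2*53^1 * 2063^1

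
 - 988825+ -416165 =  - 1404990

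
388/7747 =388/7747= 0.05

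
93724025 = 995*94195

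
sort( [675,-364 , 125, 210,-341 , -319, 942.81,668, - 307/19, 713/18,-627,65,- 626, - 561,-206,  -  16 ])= [ - 627, - 626,-561, - 364, - 341,-319,-206, - 307/19, - 16,713/18,  65,125,210,668,675,942.81]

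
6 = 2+4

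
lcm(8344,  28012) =392168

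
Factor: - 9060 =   -  2^2*3^1 * 5^1 * 151^1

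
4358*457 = 1991606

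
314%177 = 137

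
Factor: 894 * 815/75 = 2^1*5^( - 1 )*149^1* 163^1=48574/5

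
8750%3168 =2414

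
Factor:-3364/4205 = - 4/5=-2^2*5^( - 1)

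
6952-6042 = 910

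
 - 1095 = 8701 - 9796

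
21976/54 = 10988/27=406.96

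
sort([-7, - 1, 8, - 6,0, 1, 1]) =[ - 7,  -  6, - 1,0,1, 1, 8 ] 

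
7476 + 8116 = 15592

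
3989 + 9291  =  13280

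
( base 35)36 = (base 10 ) 111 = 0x6F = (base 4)1233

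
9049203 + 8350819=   17400022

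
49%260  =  49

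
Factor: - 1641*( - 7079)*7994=2^1*3^1*7^1*547^1 * 571^1*7079^1  =  92863412166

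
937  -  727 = 210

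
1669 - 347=1322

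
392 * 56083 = 21984536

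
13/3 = 13/3=   4.33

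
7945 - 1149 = 6796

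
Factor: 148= 2^2 * 37^1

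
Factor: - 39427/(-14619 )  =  89/33 = 3^( - 1)*11^( - 1 )*89^1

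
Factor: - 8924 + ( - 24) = - 2^2*2237^1 = - 8948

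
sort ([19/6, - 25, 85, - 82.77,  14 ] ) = [ - 82.77, - 25,  19/6, 14,85]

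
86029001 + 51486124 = 137515125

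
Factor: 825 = 3^1 * 5^2*11^1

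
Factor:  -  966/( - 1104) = 7/8 = 2^ ( - 3)*7^1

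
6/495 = 2/165 = 0.01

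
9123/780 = 11 + 181/260 = 11.70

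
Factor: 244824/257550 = 2^2*5^( - 2 ) *17^ ( - 1 ) * 101^1 = 404/425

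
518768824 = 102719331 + 416049493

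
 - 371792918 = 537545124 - 909338042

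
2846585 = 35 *81331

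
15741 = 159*99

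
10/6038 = 5/3019= 0.00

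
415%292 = 123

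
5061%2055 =951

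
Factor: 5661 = 3^2*17^1*37^1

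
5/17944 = 5/17944 = 0.00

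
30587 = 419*73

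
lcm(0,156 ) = 0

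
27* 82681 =2232387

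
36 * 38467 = 1384812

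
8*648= 5184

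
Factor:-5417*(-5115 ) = 27707955 = 3^1 * 5^1*11^1*31^1*5417^1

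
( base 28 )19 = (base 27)1A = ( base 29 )18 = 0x25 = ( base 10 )37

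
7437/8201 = 7437/8201=0.91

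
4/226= 2/113=0.02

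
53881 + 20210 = 74091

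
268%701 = 268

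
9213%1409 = 759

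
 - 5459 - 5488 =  - 10947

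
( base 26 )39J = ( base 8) 4351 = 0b100011101001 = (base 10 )2281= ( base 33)234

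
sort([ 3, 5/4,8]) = [ 5/4, 3, 8 ] 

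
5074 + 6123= 11197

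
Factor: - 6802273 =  - 23^1*295751^1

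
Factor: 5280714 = 2^1 *3^4*37^1*881^1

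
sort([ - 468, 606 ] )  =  [ -468,606 ]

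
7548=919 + 6629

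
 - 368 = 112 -480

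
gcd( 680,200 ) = 40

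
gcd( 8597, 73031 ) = 1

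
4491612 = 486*9242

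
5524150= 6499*850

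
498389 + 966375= 1464764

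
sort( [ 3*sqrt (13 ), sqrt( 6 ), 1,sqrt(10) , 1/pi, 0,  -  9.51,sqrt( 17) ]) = [ - 9.51, 0,1/pi, 1, sqrt( 6 ),sqrt( 10 ),sqrt( 17 ), 3  *sqrt( 13 )]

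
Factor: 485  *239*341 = 39527015 = 5^1 * 11^1* 31^1*97^1*239^1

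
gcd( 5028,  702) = 6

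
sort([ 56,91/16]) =[ 91/16 , 56]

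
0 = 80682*0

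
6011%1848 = 467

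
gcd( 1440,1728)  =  288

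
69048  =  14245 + 54803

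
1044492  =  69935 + 974557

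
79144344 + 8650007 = 87794351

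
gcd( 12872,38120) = 8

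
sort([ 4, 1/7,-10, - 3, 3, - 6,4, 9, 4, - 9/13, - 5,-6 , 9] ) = [-10,  -  6, - 6, - 5,-3, - 9/13, 1/7, 3,4 , 4 , 4,9 , 9]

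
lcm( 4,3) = 12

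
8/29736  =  1/3717=0.00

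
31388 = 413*76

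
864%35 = 24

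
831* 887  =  737097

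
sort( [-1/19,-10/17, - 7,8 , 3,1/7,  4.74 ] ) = [ - 7, - 10/17, - 1/19, 1/7, 3 , 4.74, 8]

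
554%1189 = 554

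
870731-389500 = 481231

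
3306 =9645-6339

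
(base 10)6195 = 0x1833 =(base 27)8dc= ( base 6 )44403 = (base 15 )1C80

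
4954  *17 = 84218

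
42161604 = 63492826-21331222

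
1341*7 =9387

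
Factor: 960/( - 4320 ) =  - 2/9  =  - 2^1*3^ (  -  2 )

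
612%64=36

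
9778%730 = 288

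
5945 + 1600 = 7545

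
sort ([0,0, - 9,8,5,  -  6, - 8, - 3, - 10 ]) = [ - 10,  -  9, - 8, - 6,  -  3,0,0,5 , 8] 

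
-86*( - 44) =3784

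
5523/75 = 73+16/25= 73.64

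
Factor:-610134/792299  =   - 2^1 *3^1  *7^1*73^1 * 199^1*792299^( - 1 )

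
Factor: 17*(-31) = -17^1*31^1 = -527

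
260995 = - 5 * ( - 52199 ) 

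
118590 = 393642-275052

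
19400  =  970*20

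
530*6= 3180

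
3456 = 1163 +2293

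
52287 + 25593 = 77880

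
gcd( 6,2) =2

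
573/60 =9+11/20 = 9.55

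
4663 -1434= 3229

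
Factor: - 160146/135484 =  - 80073/67742  =  -2^( - 1)*3^2*7^1*31^1*41^1*33871^( - 1)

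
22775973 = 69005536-46229563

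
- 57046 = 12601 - 69647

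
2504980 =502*4990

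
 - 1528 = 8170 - 9698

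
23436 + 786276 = 809712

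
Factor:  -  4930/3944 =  - 5/4 =- 2^ ( - 2)*5^1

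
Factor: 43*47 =2021= 43^1*47^1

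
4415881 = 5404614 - 988733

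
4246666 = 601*7066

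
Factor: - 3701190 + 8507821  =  17^1*337^1*839^1= 4806631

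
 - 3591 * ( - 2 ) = 7182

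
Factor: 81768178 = 2^1 * 4253^1  *  9613^1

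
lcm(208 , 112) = 1456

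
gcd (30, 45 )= 15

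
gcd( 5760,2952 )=72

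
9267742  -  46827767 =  - 37560025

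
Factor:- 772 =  - 2^2*193^1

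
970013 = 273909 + 696104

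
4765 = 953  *5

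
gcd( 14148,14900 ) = 4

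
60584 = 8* 7573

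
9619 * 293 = 2818367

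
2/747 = 2/747 = 0.00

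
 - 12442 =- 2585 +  - 9857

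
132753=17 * 7809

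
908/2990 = 454/1495 = 0.30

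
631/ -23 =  - 631/23 = - 27.43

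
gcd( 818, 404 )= 2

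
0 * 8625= 0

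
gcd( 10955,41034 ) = 7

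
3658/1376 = 2+ 453/688 = 2.66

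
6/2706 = 1/451 = 0.00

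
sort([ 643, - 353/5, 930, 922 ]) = [ - 353/5,643, 922, 930 ]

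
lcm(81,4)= 324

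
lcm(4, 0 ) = 0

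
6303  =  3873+2430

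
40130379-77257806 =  - 37127427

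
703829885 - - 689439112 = 1393268997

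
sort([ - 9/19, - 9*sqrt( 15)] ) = [ - 9*sqrt (15), - 9/19]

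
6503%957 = 761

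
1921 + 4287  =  6208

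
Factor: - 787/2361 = - 3^( - 1)=-  1/3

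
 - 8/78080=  - 1/9760 = - 0.00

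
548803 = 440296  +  108507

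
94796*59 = 5592964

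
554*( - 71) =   -  39334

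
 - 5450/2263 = -3+1339/2263= -  2.41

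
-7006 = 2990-9996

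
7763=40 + 7723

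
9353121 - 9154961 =198160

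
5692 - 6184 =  - 492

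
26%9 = 8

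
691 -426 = 265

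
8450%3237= 1976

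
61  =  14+47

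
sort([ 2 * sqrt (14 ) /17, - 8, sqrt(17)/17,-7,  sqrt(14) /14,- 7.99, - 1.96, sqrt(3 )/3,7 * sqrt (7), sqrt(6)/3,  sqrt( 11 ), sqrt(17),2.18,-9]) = [ - 9 ,-8, - 7.99,  -  7,- 1.96, sqrt( 17) /17,sqrt( 14)/14, 2*sqrt( 14) /17, sqrt ( 3 )/3, sqrt(6) /3, 2.18,sqrt( 11 ), sqrt ( 17), 7 * sqrt( 7) ] 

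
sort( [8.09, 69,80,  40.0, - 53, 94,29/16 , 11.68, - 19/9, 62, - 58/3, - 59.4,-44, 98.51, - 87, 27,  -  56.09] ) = [ - 87,-59.4,-56.09, - 53,-44, - 58/3,  -  19/9,29/16, 8.09, 11.68, 27,40.0, 62, 69,80,  94, 98.51 ]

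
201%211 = 201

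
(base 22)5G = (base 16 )7E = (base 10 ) 126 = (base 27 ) 4I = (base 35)3l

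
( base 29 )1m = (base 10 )51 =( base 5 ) 201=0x33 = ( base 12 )43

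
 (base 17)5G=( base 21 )4H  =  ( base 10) 101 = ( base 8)145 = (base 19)56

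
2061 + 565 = 2626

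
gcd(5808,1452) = 1452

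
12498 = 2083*6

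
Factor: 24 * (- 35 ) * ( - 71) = 2^3* 3^1*5^1*7^1*71^1= 59640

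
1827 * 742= 1355634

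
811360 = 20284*40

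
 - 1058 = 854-1912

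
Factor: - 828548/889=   -2^2*233^1 = - 932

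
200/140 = 10/7=1.43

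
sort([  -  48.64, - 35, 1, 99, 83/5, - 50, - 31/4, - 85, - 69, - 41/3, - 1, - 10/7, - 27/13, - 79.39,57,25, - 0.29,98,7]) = [-85,-79.39, - 69 , - 50,-48.64, - 35, - 41/3 ,-31/4, - 27/13, - 10/7, - 1, - 0.29, 1,7,83/5, 25,57, 98, 99 ]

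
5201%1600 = 401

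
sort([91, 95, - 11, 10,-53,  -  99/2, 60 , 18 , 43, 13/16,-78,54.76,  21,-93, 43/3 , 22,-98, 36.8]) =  [-98, - 93, - 78, - 53,  -  99/2, - 11, 13/16, 10,43/3, 18,21,22, 36.8, 43,54.76,60, 91 , 95]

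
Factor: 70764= 2^2 * 3^1*5897^1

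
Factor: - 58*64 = -2^7*29^1 = - 3712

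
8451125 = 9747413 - 1296288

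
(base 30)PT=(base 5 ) 11104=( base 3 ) 1001212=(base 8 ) 1413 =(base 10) 779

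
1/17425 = 1/17425 = 0.00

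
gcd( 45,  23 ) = 1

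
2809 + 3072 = 5881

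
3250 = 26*125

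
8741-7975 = 766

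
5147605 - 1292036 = 3855569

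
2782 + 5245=8027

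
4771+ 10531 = 15302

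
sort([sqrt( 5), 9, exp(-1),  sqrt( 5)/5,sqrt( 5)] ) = [ exp( - 1),sqrt( 5) /5,  sqrt( 5 ), sqrt( 5),9] 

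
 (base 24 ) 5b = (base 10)131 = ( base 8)203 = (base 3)11212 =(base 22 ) 5l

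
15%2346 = 15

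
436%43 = 6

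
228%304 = 228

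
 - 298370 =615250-913620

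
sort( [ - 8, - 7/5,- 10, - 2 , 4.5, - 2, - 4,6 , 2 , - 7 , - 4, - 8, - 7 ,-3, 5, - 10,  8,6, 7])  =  [ - 10, -10, - 8, - 8, - 7, -7, - 4,  -  4 , - 3, - 2, - 2, - 7/5,2,  4.5, 5,  6, 6 , 7,8] 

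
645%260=125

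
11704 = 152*77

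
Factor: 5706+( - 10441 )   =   - 5^1*947^1 = - 4735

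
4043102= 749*5398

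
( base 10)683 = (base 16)2ab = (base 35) ji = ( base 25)128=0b1010101011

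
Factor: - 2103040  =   - 2^8*5^1* 31^1*53^1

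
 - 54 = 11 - 65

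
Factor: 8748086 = 2^1* 1163^1*3761^1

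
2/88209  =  2/88209  =  0.00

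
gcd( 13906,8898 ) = 2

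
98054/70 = 1400  +  27/35 = 1400.77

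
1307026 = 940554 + 366472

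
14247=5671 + 8576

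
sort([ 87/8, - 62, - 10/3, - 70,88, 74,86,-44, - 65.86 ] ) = [ - 70,  -  65.86, - 62, - 44, - 10/3,87/8,74, 86,88 ] 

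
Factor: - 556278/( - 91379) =834/137 =2^1*3^1 * 137^( - 1)*139^1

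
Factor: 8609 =8609^1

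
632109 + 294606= 926715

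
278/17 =278/17 = 16.35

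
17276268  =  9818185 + 7458083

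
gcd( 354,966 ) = 6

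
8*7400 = 59200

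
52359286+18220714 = 70580000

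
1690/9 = 1690/9 = 187.78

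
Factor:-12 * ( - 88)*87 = 91872  =  2^5*3^2*11^1*29^1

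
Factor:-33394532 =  - 2^2*8348633^1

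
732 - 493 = 239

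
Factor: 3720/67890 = 2^2*73^ (  -  1 )= 4/73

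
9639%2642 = 1713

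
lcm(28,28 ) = 28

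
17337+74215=91552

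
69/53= 69/53 = 1.30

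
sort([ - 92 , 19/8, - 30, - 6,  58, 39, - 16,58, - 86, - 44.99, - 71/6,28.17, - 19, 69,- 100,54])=[ - 100,  -  92, - 86,-44.99,-30, - 19, - 16, - 71/6, - 6,19/8,28.17,39,54,58,58, 69]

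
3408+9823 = 13231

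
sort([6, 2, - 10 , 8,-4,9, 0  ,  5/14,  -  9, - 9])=[-10, - 9,-9, - 4,0,5/14,  2, 6, 8, 9]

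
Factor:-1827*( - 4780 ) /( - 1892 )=-3^2*5^1 * 7^1 * 11^( - 1 )*29^1 * 43^( - 1)* 239^1 = - 2183265/473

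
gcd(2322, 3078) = 54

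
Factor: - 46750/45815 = -50/49 = -  2^1*5^2*7^( - 2)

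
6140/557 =11 + 13/557 = 11.02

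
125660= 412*305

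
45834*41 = 1879194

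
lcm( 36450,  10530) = 473850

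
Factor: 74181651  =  3^1*47^1  *73^1*7207^1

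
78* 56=4368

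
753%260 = 233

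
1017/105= 9 + 24/35 = 9.69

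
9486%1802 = 476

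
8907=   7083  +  1824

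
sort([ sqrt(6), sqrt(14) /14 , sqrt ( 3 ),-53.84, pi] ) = [ - 53.84,sqrt(14)/14, sqrt( 3),sqrt( 6),pi ]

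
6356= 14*454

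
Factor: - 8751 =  - 3^1*2917^1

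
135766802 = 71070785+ 64696017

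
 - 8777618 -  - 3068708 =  - 5708910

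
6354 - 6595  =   - 241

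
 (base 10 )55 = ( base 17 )34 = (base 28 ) 1R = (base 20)2F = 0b110111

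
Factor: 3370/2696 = 5/4 = 2^(- 2) * 5^1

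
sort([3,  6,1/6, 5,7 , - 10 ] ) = [ -10, 1/6, 3,5,6,7]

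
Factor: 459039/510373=3^1*7^1*47^(-1)*10859^(-1)*21859^1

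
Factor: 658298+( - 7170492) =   -  6512194= - 2^1*13^1 * 41^2*149^1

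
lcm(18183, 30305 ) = 90915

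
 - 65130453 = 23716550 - 88847003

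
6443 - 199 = 6244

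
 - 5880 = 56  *( - 105 )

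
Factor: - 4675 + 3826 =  - 3^1*283^1 =- 849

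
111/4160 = 111/4160 = 0.03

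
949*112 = 106288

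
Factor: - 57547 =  - 7^1*8221^1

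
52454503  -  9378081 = 43076422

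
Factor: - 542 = -2^1*271^1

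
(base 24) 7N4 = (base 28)5NO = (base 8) 10754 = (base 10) 4588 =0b1000111101100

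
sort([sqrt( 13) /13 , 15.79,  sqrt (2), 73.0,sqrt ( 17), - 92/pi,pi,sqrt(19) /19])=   [  -  92/pi,sqrt(19 ) /19,sqrt (13)/13,sqrt( 2), pi,sqrt( 17),  15.79,73.0]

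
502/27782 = 251/13891 = 0.02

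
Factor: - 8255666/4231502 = -4127833/2115751 = - 11^ ( - 1) * 23^1*179471^1*192341^( - 1) 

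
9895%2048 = 1703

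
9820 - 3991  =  5829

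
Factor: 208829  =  19^1*29^1*379^1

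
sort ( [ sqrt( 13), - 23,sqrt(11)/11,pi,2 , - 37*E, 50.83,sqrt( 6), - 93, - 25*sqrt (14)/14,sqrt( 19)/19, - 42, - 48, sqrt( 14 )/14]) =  [ - 37 * E, - 93, - 48, - 42  , - 23, - 25*sqrt( 14)/14,  sqrt( 19)/19,sqrt( 14)/14,sqrt( 11) /11 , 2 , sqrt( 6 ),pi, sqrt( 13 ),  50.83]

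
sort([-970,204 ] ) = [-970,204] 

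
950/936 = 1 + 7/468 = 1.01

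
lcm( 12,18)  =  36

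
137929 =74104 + 63825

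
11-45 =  - 34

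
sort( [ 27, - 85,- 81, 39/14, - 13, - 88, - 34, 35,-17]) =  [ - 88, - 85, - 81, - 34,- 17, - 13,39/14, 27,35]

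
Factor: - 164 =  - 2^2*41^1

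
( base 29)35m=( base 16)A82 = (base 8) 5202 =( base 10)2690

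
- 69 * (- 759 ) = 52371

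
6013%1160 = 213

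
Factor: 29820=2^2*3^1*5^1*7^1*71^1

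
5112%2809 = 2303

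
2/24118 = 1/12059   =  0.00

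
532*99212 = 52780784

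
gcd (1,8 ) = 1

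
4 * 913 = 3652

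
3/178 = 3/178= 0.02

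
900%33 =9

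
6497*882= 5730354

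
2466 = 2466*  1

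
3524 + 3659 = 7183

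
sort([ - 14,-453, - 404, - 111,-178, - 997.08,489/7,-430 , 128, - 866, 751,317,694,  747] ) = [ - 997.08 ,-866, - 453 , - 430, - 404, - 178, - 111, - 14,489/7 , 128,  317, 694,747,  751]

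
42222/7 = 42222/7 = 6031.71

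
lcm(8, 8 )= 8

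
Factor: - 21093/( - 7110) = 2^( -1)*3^ (  -  1)*5^( - 1) * 89^1 = 89/30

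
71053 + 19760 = 90813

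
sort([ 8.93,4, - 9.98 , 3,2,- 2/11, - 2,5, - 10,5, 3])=[ - 10,  -  9.98,- 2, - 2/11,2,3,3,4, 5 , 5,8.93] 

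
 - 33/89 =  - 1 + 56/89  =  - 0.37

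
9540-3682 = 5858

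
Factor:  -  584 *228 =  - 2^5*3^1*19^1*73^1= -133152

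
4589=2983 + 1606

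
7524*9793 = 73682532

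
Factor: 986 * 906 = 893316 = 2^2*3^1*17^1 * 29^1*151^1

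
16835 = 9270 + 7565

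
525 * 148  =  77700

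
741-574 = 167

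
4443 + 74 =4517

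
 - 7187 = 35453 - 42640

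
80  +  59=139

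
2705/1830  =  1+175/366=1.48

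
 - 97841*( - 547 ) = 53519027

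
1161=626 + 535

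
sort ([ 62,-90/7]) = [ - 90/7, 62]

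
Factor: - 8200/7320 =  - 205/183 = - 3^( - 1)*5^1 * 41^1*61^( - 1 ) 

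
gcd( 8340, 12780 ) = 60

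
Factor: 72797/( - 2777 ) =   -  2777^( - 1)*72797^1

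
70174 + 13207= 83381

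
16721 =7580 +9141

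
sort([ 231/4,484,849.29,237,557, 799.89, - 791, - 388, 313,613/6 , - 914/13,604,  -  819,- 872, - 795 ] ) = [ - 872,- 819, - 795 ,-791,-388 ,- 914/13,231/4,613/6,237, 313,484,557,604,  799.89,849.29 ]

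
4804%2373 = 58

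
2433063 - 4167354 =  - 1734291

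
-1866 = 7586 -9452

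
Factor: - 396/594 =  - 2^1*3^( - 1 )= - 2/3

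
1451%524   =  403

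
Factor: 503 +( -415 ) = 88 = 2^3*11^1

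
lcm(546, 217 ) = 16926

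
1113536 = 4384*254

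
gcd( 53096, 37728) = 8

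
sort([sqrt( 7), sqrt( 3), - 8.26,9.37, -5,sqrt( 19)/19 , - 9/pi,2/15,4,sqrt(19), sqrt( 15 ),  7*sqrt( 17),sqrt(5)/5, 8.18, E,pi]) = [ - 8.26,-5, - 9/pi,2/15,sqrt( 19)/19,sqrt( 5)/5 , sqrt( 3 ) , sqrt( 7 ),E,pi,sqrt(15 ) , 4,sqrt(19 ),8.18,9.37, 7*sqrt( 17) ] 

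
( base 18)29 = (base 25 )1K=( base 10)45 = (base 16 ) 2d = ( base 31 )1E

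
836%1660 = 836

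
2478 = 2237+241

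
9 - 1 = 8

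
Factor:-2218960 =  - 2^4*5^1*27737^1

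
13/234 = 1/18 = 0.06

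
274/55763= 274/55763  =  0.00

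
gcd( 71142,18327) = 3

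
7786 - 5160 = 2626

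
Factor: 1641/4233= 17^(- 1)*83^( - 1)*547^1 = 547/1411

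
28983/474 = 61 + 23/158 = 61.15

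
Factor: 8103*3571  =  3^1*37^1*73^1* 3571^1 = 28935813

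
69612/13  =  69612/13  =  5354.77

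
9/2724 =3/908= 0.00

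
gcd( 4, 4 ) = 4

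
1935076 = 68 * 28457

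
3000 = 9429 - 6429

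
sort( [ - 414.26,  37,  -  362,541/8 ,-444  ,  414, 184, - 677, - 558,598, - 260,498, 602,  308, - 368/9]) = [ - 677, - 558, - 444, - 414.26, - 362,-260, - 368/9,37,541/8,184, 308,414,498,598,602]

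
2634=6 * 439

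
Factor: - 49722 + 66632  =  2^1*5^1*19^1 * 89^1= 16910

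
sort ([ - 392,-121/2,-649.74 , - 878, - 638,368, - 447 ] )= [ - 878,  -  649.74, - 638,-447 , - 392, - 121/2, 368 ] 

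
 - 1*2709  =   - 2709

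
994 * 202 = 200788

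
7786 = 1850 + 5936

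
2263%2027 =236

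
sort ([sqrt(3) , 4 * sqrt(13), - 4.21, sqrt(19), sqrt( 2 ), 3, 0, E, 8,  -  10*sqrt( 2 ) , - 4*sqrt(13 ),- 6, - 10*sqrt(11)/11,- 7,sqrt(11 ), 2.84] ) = [- 4*sqrt (13),  -  10*sqrt(2),-7,- 6,-4.21, - 10 * sqrt( 11)/11,0, sqrt(2), sqrt(3),E, 2.84, 3, sqrt( 11 ),sqrt(19), 8, 4*sqrt(13 )] 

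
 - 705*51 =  - 35955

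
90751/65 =90751/65 = 1396.17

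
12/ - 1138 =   -  1 + 563/569 = - 0.01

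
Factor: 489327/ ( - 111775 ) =-3^1*5^(-2) * 17^(-1 )*263^( - 1)*163109^1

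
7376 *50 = 368800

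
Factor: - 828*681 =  - 2^2 *3^3*23^1 * 227^1 = -  563868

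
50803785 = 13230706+37573079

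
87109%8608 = 1029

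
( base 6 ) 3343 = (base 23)1B1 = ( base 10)783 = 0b1100001111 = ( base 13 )483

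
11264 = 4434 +6830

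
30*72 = 2160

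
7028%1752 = 20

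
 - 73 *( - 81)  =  5913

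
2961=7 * 423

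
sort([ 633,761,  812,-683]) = [-683, 633,761 , 812] 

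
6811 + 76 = 6887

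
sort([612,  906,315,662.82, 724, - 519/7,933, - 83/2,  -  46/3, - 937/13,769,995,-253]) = [ - 253, -519/7, - 937/13, - 83/2  , - 46/3,315,612, 662.82, 724, 769,906,  933, 995 ] 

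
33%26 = 7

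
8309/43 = 8309/43 = 193.23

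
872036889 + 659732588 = 1531769477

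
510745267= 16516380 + 494228887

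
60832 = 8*7604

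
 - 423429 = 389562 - 812991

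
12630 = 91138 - 78508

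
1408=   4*352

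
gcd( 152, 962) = 2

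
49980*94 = 4698120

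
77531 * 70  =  5427170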